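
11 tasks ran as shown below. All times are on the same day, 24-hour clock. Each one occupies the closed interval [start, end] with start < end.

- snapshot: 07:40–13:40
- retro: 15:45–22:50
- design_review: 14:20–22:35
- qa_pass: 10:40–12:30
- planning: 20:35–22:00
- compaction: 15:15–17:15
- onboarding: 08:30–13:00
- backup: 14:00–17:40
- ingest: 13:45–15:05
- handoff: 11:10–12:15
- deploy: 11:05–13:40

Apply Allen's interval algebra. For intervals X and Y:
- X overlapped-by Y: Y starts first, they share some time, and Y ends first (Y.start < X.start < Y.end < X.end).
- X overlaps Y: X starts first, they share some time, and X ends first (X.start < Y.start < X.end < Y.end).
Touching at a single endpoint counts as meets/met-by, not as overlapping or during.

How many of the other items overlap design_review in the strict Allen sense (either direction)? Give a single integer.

Target design_review = [14:20, 22:35].
backup [14:00, 17:40] → overlaps → counts.
compaction [15:15, 17:15] → during → no.
deploy [11:05, 13:40] → before → no.
handoff [11:10, 12:15] → before → no.
ingest [13:45, 15:05] → overlaps → counts.
onboarding [08:30, 13:00] → before → no.
planning [20:35, 22:00] → during → no.
qa_pass [10:40, 12:30] → before → no.
retro [15:45, 22:50] → overlapped-by → counts.
snapshot [07:40, 13:40] → before → no.
Total: 3.

3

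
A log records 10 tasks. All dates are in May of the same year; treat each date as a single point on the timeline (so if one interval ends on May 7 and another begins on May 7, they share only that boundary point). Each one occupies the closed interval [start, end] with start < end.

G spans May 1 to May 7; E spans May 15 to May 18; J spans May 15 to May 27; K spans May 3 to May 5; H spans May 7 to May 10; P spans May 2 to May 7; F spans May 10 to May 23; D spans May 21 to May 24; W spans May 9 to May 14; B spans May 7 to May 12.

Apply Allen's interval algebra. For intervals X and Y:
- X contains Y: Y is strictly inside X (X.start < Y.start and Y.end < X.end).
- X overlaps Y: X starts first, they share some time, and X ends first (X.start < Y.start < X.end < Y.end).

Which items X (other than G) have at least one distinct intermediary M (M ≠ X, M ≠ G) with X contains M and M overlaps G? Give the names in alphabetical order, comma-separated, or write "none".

none

Target G = [May 1, May 7].
Intermediaries M with M overlaps G: none.
Union: none.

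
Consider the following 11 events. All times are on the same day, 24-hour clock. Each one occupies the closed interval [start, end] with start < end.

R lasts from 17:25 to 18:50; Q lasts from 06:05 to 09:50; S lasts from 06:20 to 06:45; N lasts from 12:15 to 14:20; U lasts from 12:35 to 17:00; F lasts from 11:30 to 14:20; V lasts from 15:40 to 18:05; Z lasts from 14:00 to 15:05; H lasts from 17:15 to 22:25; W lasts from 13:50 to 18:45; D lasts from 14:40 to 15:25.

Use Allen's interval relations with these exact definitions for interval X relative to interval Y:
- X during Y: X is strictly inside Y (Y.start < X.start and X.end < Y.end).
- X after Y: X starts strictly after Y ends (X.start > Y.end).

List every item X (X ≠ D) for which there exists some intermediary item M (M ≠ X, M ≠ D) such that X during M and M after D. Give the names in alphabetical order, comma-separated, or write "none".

R

Target D = [14:40, 15:25].
Intermediaries M with M after D: H, R, V.
Via H — items with X during H: R.
Via R — items with X during R: none.
Via V — items with X during V: none.
Union: R.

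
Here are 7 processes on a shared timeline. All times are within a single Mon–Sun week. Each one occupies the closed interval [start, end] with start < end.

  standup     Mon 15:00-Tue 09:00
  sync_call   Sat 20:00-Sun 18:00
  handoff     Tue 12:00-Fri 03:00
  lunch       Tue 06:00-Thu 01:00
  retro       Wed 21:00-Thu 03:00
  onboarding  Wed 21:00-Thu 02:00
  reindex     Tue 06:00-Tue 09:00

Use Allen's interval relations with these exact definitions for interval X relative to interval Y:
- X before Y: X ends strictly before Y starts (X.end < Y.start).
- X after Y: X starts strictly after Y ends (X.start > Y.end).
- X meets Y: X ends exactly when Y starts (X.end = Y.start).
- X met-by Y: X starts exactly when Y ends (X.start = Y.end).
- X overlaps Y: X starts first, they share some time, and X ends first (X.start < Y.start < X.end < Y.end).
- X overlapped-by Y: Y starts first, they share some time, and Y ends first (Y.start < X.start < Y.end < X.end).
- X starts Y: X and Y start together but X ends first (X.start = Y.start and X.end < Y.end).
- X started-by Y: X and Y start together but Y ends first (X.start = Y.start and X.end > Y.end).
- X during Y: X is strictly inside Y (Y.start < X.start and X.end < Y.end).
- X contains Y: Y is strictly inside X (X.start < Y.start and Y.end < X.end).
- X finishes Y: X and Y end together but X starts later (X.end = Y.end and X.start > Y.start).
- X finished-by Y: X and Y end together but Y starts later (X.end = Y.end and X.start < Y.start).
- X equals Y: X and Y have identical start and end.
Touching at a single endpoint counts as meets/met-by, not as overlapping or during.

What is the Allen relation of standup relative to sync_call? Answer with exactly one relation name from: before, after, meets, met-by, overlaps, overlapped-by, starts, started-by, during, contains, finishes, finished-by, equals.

standup = [Mon 15:00, Tue 09:00]; sync_call = [Sat 20:00, Sun 18:00].
Compare endpoints: standup.start < sync_call.start, standup.start < sync_call.end, standup.end < sync_call.start, standup.end < sync_call.end.
That pattern is 'before'.

before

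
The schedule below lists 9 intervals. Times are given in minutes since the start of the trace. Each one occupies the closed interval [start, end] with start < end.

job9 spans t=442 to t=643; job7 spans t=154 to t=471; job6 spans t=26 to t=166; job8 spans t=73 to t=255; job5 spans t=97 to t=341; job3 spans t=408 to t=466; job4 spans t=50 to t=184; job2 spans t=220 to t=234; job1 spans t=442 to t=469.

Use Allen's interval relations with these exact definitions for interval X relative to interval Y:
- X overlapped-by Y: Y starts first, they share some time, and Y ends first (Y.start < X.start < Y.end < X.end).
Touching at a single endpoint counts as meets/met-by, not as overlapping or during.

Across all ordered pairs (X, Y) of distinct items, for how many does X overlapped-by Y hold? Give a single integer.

13

Checking all 72 ordered pairs for relation 'overlapped-by'; matching pairs in alphabetical order:
(job1, job3): job1 overlapped-by job3 ✓
(job4, job6): job4 overlapped-by job6 ✓
(job5, job4): job5 overlapped-by job4 ✓
(job5, job6): job5 overlapped-by job6 ✓
(job5, job8): job5 overlapped-by job8 ✓
(job7, job4): job7 overlapped-by job4 ✓
(job7, job5): job7 overlapped-by job5 ✓
(job7, job6): job7 overlapped-by job6 ✓
(job7, job8): job7 overlapped-by job8 ✓
(job8, job4): job8 overlapped-by job4 ✓
(job8, job6): job8 overlapped-by job6 ✓
(job9, job3): job9 overlapped-by job3 ✓
(job9, job7): job9 overlapped-by job7 ✓
Count: 13.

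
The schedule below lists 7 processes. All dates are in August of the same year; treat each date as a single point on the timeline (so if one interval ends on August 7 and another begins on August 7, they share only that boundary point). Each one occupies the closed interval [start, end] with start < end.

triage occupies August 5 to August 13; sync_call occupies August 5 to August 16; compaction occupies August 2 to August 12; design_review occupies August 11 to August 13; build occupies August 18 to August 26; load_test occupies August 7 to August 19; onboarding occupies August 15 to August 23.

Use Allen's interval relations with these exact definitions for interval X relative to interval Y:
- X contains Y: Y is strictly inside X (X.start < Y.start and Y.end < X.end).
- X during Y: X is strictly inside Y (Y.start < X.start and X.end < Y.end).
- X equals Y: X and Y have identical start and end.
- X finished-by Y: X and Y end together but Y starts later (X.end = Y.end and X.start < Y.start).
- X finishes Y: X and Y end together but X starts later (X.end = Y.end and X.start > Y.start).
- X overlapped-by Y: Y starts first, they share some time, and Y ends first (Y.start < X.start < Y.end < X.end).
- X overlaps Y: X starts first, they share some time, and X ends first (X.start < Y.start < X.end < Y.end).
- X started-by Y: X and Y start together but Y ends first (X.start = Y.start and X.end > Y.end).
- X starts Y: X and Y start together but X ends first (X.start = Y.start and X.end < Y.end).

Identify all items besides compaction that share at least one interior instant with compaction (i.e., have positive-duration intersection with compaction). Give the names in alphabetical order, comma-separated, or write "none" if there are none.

design_review, load_test, sync_call, triage

Target compaction = [August 2, August 12].
build [August 18, August 26] → after → no.
design_review [August 11, August 13] → overlapped-by → yes.
load_test [August 7, August 19] → overlapped-by → yes.
onboarding [August 15, August 23] → after → no.
sync_call [August 5, August 16] → overlapped-by → yes.
triage [August 5, August 13] → overlapped-by → yes.
Result: design_review, load_test, sync_call, triage.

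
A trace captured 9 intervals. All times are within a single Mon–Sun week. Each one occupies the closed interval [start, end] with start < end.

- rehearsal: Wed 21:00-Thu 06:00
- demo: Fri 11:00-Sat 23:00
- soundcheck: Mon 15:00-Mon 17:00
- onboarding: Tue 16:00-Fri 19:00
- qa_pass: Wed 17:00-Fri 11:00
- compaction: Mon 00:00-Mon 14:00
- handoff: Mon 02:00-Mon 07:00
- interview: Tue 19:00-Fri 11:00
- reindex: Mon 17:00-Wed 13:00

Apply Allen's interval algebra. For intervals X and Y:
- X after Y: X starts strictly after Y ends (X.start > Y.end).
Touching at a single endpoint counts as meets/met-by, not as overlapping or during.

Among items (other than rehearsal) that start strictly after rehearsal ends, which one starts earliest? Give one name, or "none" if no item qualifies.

demo

Target rehearsal = [Wed 21:00, Thu 06:00].
compaction [Mon 00:00, Mon 14:00] → before → excluded.
demo [Fri 11:00, Sat 23:00] → after → candidate.
handoff [Mon 02:00, Mon 07:00] → before → excluded.
interview [Tue 19:00, Fri 11:00] → contains → excluded.
onboarding [Tue 16:00, Fri 19:00] → contains → excluded.
qa_pass [Wed 17:00, Fri 11:00] → contains → excluded.
reindex [Mon 17:00, Wed 13:00] → before → excluded.
soundcheck [Mon 15:00, Mon 17:00] → before → excluded.
Among candidates, earliest start is Fri 11:00 → demo.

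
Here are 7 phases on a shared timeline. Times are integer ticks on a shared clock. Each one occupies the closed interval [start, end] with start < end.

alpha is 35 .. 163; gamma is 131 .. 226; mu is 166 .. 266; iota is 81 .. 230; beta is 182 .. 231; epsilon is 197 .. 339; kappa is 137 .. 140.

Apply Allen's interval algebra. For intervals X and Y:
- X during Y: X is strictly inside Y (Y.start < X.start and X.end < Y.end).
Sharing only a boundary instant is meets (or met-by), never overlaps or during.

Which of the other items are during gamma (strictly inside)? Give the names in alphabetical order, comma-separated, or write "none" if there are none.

kappa

Target gamma = [131, 226].
alpha [35, 163] → overlaps → no.
beta [182, 231] → overlapped-by → no.
epsilon [197, 339] → overlapped-by → no.
iota [81, 230] → contains → no.
kappa [137, 140] → during → yes.
mu [166, 266] → overlapped-by → no.
Result: kappa.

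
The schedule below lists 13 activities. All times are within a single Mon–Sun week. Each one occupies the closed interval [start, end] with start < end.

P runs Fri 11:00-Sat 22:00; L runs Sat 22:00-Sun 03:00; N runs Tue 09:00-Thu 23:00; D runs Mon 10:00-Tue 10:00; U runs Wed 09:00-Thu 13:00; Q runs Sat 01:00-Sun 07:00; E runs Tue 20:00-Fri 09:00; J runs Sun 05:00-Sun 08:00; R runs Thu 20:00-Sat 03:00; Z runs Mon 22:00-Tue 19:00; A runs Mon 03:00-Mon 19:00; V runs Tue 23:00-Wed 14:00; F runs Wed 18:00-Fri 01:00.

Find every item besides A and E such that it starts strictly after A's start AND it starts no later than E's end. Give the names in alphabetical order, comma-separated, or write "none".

D, F, N, R, U, V, Z

Conditions: its start is strictly after A's start (X.start > Mon 03:00) AND its start is no later than E's end (X.start <= Fri 09:00).
D: start Mon 10:00 > Mon 03:00? ✓; start Mon 10:00 <= Fri 09:00? ✓ → yes.
F: start Wed 18:00 > Mon 03:00? ✓; start Wed 18:00 <= Fri 09:00? ✓ → yes.
J: start Sun 05:00 > Mon 03:00? ✓; start Sun 05:00 <= Fri 09:00? ✗ → no.
L: start Sat 22:00 > Mon 03:00? ✓; start Sat 22:00 <= Fri 09:00? ✗ → no.
N: start Tue 09:00 > Mon 03:00? ✓; start Tue 09:00 <= Fri 09:00? ✓ → yes.
P: start Fri 11:00 > Mon 03:00? ✓; start Fri 11:00 <= Fri 09:00? ✗ → no.
Q: start Sat 01:00 > Mon 03:00? ✓; start Sat 01:00 <= Fri 09:00? ✗ → no.
R: start Thu 20:00 > Mon 03:00? ✓; start Thu 20:00 <= Fri 09:00? ✓ → yes.
U: start Wed 09:00 > Mon 03:00? ✓; start Wed 09:00 <= Fri 09:00? ✓ → yes.
V: start Tue 23:00 > Mon 03:00? ✓; start Tue 23:00 <= Fri 09:00? ✓ → yes.
Z: start Mon 22:00 > Mon 03:00? ✓; start Mon 22:00 <= Fri 09:00? ✓ → yes.
Result: D, F, N, R, U, V, Z.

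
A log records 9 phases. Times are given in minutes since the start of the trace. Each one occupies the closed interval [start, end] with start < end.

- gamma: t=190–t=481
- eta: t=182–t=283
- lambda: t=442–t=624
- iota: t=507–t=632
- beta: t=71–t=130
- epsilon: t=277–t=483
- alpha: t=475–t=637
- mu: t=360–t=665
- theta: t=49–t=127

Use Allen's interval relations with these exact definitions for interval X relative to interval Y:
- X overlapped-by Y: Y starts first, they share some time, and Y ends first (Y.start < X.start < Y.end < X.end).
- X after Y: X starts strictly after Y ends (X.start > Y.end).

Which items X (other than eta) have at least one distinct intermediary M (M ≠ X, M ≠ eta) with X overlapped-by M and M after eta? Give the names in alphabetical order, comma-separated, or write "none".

Target eta = [t=182, t=283].
Intermediaries M with M after eta: alpha, iota, lambda, mu.
Via alpha — items with X overlapped-by alpha: none.
Via iota — items with X overlapped-by iota: none.
Via lambda — items with X overlapped-by lambda: alpha, iota.
Via mu — items with X overlapped-by mu: none.
Union: alpha, iota.

alpha, iota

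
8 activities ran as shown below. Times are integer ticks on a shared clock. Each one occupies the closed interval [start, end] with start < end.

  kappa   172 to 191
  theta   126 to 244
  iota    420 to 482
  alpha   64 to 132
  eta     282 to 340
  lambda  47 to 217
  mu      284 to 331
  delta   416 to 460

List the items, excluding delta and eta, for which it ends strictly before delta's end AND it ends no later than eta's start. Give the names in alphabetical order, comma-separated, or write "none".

alpha, kappa, lambda, theta

Conditions: its end is strictly before delta's end (X.end < 460) AND its end is no later than eta's start (X.end <= 282).
alpha: end 132 < 460? ✓; end 132 <= 282? ✓ → yes.
iota: end 482 < 460? ✗; end 482 <= 282? ✗ → no.
kappa: end 191 < 460? ✓; end 191 <= 282? ✓ → yes.
lambda: end 217 < 460? ✓; end 217 <= 282? ✓ → yes.
mu: end 331 < 460? ✓; end 331 <= 282? ✗ → no.
theta: end 244 < 460? ✓; end 244 <= 282? ✓ → yes.
Result: alpha, kappa, lambda, theta.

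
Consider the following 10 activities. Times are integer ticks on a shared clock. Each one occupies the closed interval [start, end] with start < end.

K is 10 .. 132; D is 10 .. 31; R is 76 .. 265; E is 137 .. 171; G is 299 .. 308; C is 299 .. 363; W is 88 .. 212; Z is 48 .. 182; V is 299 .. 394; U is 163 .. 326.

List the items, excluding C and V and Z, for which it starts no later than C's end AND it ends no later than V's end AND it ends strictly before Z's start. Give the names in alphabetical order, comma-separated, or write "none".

D

Conditions: its start is no later than C's end (X.start <= 363) AND its end is no later than V's end (X.end <= 394) AND its end is strictly before Z's start (X.end < 48).
D: start 10 <= 363? ✓; end 31 <= 394? ✓; end 31 < 48? ✓ → yes.
E: start 137 <= 363? ✓; end 171 <= 394? ✓; end 171 < 48? ✗ → no.
G: start 299 <= 363? ✓; end 308 <= 394? ✓; end 308 < 48? ✗ → no.
K: start 10 <= 363? ✓; end 132 <= 394? ✓; end 132 < 48? ✗ → no.
R: start 76 <= 363? ✓; end 265 <= 394? ✓; end 265 < 48? ✗ → no.
U: start 163 <= 363? ✓; end 326 <= 394? ✓; end 326 < 48? ✗ → no.
W: start 88 <= 363? ✓; end 212 <= 394? ✓; end 212 < 48? ✗ → no.
Result: D.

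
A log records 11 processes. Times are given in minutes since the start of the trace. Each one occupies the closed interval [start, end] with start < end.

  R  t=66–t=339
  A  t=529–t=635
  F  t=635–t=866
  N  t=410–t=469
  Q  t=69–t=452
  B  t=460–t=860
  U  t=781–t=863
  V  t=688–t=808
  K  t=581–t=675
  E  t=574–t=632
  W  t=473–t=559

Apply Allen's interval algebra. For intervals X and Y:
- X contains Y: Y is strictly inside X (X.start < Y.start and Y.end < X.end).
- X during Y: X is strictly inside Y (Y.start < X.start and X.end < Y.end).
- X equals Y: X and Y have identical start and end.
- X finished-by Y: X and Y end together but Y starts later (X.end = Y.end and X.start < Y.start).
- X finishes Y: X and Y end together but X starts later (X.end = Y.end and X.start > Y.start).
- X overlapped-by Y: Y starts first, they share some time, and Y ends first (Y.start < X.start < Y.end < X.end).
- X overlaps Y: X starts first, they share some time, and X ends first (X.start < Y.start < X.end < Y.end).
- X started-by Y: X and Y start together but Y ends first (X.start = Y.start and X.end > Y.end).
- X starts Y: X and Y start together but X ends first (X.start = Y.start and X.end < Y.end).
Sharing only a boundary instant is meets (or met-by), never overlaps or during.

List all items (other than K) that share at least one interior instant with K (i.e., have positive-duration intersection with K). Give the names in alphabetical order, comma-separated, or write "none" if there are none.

A, B, E, F

Target K = [t=581, t=675].
A [t=529, t=635] → overlaps → yes.
B [t=460, t=860] → contains → yes.
E [t=574, t=632] → overlaps → yes.
F [t=635, t=866] → overlapped-by → yes.
N [t=410, t=469] → before → no.
Q [t=69, t=452] → before → no.
R [t=66, t=339] → before → no.
U [t=781, t=863] → after → no.
V [t=688, t=808] → after → no.
W [t=473, t=559] → before → no.
Result: A, B, E, F.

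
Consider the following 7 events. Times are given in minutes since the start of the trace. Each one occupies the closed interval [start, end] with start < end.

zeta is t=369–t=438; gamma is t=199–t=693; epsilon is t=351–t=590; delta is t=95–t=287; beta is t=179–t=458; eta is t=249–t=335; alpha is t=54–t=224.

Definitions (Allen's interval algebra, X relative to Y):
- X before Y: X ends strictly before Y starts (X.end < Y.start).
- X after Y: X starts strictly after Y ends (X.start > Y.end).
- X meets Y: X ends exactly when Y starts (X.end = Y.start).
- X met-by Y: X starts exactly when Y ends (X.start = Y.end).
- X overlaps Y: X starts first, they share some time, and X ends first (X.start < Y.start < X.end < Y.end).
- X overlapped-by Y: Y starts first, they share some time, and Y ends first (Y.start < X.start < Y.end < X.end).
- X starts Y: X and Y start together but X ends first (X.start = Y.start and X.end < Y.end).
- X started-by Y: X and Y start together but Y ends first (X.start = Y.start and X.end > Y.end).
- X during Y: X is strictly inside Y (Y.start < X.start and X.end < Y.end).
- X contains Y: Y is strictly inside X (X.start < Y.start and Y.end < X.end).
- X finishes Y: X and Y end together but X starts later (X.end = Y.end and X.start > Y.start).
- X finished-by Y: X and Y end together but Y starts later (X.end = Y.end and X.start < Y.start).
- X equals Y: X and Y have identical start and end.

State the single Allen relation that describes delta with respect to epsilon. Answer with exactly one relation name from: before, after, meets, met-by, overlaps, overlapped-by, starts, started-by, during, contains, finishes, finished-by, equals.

before

delta = [t=95, t=287]; epsilon = [t=351, t=590].
Compare endpoints: delta.start < epsilon.start, delta.start < epsilon.end, delta.end < epsilon.start, delta.end < epsilon.end.
That pattern is 'before'.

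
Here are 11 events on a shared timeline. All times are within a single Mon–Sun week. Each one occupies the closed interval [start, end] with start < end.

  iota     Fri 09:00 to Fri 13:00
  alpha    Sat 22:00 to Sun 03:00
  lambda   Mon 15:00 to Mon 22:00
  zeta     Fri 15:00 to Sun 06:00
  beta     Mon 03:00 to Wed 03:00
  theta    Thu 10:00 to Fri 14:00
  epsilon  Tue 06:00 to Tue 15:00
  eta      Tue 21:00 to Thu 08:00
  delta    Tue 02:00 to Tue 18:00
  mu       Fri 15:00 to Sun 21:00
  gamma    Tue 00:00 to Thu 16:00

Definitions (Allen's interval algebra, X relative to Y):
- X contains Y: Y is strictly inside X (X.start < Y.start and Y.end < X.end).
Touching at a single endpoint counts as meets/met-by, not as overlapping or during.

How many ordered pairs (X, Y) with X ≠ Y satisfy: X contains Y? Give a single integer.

10

Checking all 110 ordered pairs for relation 'contains'; matching pairs in alphabetical order:
(beta, delta): beta contains delta ✓
(beta, epsilon): beta contains epsilon ✓
(beta, lambda): beta contains lambda ✓
(delta, epsilon): delta contains epsilon ✓
(gamma, delta): gamma contains delta ✓
(gamma, epsilon): gamma contains epsilon ✓
(gamma, eta): gamma contains eta ✓
(mu, alpha): mu contains alpha ✓
(theta, iota): theta contains iota ✓
(zeta, alpha): zeta contains alpha ✓
Count: 10.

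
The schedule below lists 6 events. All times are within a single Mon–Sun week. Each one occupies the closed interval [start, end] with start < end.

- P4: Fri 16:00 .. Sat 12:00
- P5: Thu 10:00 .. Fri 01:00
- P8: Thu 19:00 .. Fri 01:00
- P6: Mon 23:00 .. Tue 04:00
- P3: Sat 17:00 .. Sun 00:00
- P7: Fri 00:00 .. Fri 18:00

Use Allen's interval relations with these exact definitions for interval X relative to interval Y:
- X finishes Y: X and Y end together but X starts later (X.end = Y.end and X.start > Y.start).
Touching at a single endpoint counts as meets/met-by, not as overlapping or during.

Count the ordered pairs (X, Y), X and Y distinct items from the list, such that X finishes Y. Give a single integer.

Checking all 30 ordered pairs for relation 'finishes'; matching pairs in alphabetical order:
(P8, P5): P8 finishes P5 ✓
Count: 1.

1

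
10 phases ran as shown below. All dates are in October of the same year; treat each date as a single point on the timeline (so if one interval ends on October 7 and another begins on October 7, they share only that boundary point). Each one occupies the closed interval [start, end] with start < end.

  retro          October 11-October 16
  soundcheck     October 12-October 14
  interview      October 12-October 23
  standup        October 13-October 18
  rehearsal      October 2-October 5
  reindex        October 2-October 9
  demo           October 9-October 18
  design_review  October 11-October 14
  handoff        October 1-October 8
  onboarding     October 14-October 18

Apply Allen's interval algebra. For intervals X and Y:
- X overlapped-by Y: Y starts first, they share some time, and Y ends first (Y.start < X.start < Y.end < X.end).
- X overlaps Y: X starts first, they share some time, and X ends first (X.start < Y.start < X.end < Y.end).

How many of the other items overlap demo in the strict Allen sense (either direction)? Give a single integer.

Target demo = [October 9, October 18].
design_review [October 11, October 14] → during → no.
handoff [October 1, October 8] → before → no.
interview [October 12, October 23] → overlapped-by → counts.
onboarding [October 14, October 18] → finishes → no.
rehearsal [October 2, October 5] → before → no.
reindex [October 2, October 9] → meets → no.
retro [October 11, October 16] → during → no.
soundcheck [October 12, October 14] → during → no.
standup [October 13, October 18] → finishes → no.
Total: 1.

1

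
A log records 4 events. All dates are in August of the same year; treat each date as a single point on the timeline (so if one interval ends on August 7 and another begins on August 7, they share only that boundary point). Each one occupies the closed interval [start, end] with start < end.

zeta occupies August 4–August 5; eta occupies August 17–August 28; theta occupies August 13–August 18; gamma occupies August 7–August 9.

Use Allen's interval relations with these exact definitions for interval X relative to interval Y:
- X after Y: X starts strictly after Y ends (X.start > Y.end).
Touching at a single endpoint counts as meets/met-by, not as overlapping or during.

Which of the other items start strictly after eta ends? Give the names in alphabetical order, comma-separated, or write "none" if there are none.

Target eta = [August 17, August 28].
gamma [August 7, August 9] → before → no.
theta [August 13, August 18] → overlaps → no.
zeta [August 4, August 5] → before → no.
Result: none.

none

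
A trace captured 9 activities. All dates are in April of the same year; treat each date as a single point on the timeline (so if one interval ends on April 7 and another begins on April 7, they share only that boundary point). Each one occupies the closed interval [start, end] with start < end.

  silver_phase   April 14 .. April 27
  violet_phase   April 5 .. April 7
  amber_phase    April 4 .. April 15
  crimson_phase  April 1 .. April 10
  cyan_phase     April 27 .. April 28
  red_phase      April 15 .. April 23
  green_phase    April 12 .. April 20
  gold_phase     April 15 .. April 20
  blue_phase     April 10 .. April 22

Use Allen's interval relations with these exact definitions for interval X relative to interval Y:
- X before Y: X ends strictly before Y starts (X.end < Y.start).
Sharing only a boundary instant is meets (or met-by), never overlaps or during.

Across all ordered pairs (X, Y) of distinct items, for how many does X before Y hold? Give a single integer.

Checking all 72 ordered pairs for relation 'before'; matching pairs in alphabetical order:
(amber_phase, cyan_phase): amber_phase before cyan_phase ✓
(blue_phase, cyan_phase): blue_phase before cyan_phase ✓
(crimson_phase, cyan_phase): crimson_phase before cyan_phase ✓
(crimson_phase, gold_phase): crimson_phase before gold_phase ✓
(crimson_phase, green_phase): crimson_phase before green_phase ✓
(crimson_phase, red_phase): crimson_phase before red_phase ✓
(crimson_phase, silver_phase): crimson_phase before silver_phase ✓
(gold_phase, cyan_phase): gold_phase before cyan_phase ✓
(green_phase, cyan_phase): green_phase before cyan_phase ✓
(red_phase, cyan_phase): red_phase before cyan_phase ✓
(violet_phase, blue_phase): violet_phase before blue_phase ✓
(violet_phase, cyan_phase): violet_phase before cyan_phase ✓
(violet_phase, gold_phase): violet_phase before gold_phase ✓
(violet_phase, green_phase): violet_phase before green_phase ✓
(violet_phase, red_phase): violet_phase before red_phase ✓
(violet_phase, silver_phase): violet_phase before silver_phase ✓
Count: 16.

16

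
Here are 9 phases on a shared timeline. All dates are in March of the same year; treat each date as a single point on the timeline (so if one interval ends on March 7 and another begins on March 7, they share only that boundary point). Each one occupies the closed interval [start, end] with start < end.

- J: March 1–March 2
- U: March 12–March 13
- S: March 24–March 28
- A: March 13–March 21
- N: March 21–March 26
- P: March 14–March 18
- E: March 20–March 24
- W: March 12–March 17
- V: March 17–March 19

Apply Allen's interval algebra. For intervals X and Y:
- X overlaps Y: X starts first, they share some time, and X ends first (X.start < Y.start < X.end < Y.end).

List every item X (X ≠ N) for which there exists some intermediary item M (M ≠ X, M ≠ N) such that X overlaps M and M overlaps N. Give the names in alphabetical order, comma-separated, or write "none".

A

Target N = [March 21, March 26].
Intermediaries M with M overlaps N: E.
Via E — items with X overlaps E: A.
Union: A.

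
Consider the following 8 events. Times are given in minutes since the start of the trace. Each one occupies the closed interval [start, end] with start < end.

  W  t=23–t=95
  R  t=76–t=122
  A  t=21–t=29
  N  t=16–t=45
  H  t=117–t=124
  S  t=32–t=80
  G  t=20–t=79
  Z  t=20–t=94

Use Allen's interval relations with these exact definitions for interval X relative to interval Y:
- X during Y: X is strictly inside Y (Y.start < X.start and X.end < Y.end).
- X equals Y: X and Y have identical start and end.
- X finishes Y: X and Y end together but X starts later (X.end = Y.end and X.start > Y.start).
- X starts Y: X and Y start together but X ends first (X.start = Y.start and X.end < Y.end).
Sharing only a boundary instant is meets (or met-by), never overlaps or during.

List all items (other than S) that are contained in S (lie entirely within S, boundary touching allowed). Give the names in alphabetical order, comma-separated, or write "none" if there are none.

Target S = [t=32, t=80].
A [t=21, t=29] → before → no.
G [t=20, t=79] → overlaps → no.
H [t=117, t=124] → after → no.
N [t=16, t=45] → overlaps → no.
R [t=76, t=122] → overlapped-by → no.
W [t=23, t=95] → contains → no.
Z [t=20, t=94] → contains → no.
Result: none.

none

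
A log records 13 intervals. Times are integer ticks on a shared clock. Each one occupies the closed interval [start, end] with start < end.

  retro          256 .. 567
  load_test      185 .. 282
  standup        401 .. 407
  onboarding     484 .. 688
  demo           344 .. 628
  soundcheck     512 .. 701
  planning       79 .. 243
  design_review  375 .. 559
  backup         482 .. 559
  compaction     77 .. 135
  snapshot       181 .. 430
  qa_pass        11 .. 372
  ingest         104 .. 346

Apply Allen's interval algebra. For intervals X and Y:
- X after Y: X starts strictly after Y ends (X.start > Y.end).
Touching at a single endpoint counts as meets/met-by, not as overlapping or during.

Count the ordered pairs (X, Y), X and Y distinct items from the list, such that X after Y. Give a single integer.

Checking all 156 ordered pairs for relation 'after'; matching pairs in alphabetical order:
(backup, compaction): backup after compaction ✓
(backup, ingest): backup after ingest ✓
(backup, load_test): backup after load_test ✓
(backup, planning): backup after planning ✓
(backup, qa_pass): backup after qa_pass ✓
(backup, snapshot): backup after snapshot ✓
(backup, standup): backup after standup ✓
(demo, compaction): demo after compaction ✓
(demo, load_test): demo after load_test ✓
(demo, planning): demo after planning ✓
(design_review, compaction): design_review after compaction ✓
(design_review, ingest): design_review after ingest ✓
(design_review, load_test): design_review after load_test ✓
(design_review, planning): design_review after planning ✓
(design_review, qa_pass): design_review after qa_pass ✓
(load_test, compaction): load_test after compaction ✓
(onboarding, compaction): onboarding after compaction ✓
(onboarding, ingest): onboarding after ingest ✓
(onboarding, load_test): onboarding after load_test ✓
(onboarding, planning): onboarding after planning ✓
(onboarding, qa_pass): onboarding after qa_pass ✓
(onboarding, snapshot): onboarding after snapshot ✓
(onboarding, standup): onboarding after standup ✓
(retro, compaction): retro after compaction ✓
... plus 14 further pairs not listed.
Count: 38.

38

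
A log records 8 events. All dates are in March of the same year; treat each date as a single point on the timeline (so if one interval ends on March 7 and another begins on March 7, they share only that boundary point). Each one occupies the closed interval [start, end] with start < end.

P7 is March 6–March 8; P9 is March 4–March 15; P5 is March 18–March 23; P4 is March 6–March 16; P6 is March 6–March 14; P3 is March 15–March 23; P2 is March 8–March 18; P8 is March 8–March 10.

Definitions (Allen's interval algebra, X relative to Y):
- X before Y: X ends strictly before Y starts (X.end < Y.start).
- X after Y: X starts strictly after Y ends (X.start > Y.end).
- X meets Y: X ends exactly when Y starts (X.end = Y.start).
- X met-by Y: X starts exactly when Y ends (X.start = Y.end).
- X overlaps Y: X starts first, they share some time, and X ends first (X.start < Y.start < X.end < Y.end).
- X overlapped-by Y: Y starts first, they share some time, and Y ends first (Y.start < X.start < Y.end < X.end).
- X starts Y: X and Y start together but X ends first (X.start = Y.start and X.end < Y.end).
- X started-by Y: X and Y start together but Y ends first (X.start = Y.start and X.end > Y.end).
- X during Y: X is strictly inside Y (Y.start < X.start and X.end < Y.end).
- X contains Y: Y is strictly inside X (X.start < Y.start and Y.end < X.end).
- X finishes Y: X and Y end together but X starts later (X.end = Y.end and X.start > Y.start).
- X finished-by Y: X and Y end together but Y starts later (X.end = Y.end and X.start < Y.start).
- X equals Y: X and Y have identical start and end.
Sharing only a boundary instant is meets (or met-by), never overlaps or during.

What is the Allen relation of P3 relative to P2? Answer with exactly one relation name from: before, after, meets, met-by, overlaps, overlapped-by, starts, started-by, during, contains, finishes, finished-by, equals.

overlapped-by

P3 = [March 15, March 23]; P2 = [March 8, March 18].
Compare endpoints: P3.start > P2.start, P3.start < P2.end, P3.end > P2.start, P3.end > P2.end.
That pattern is 'overlapped-by'.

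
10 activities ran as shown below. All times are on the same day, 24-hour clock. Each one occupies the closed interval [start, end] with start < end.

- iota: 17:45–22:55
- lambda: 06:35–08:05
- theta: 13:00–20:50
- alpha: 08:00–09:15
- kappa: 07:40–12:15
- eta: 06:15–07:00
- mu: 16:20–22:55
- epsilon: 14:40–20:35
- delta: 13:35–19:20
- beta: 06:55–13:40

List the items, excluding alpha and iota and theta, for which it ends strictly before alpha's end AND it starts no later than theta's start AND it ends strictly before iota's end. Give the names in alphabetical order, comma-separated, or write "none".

Conditions: its end is strictly before alpha's end (X.end < 09:15) AND its start is no later than theta's start (X.start <= 13:00) AND its end is strictly before iota's end (X.end < 22:55).
beta: end 13:40 < 09:15? ✗; start 06:55 <= 13:00? ✓; end 13:40 < 22:55? ✓ → no.
delta: end 19:20 < 09:15? ✗; start 13:35 <= 13:00? ✗; end 19:20 < 22:55? ✓ → no.
epsilon: end 20:35 < 09:15? ✗; start 14:40 <= 13:00? ✗; end 20:35 < 22:55? ✓ → no.
eta: end 07:00 < 09:15? ✓; start 06:15 <= 13:00? ✓; end 07:00 < 22:55? ✓ → yes.
kappa: end 12:15 < 09:15? ✗; start 07:40 <= 13:00? ✓; end 12:15 < 22:55? ✓ → no.
lambda: end 08:05 < 09:15? ✓; start 06:35 <= 13:00? ✓; end 08:05 < 22:55? ✓ → yes.
mu: end 22:55 < 09:15? ✗; start 16:20 <= 13:00? ✗; end 22:55 < 22:55? ✗ → no.
Result: eta, lambda.

eta, lambda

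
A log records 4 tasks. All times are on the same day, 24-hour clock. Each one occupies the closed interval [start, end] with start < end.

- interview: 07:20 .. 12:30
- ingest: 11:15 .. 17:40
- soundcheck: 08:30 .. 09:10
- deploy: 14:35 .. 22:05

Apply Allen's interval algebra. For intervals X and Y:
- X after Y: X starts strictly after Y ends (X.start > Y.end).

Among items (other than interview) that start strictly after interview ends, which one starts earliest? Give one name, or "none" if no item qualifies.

Target interview = [07:20, 12:30].
deploy [14:35, 22:05] → after → candidate.
ingest [11:15, 17:40] → overlapped-by → excluded.
soundcheck [08:30, 09:10] → during → excluded.
Among candidates, earliest start is 14:35 → deploy.

deploy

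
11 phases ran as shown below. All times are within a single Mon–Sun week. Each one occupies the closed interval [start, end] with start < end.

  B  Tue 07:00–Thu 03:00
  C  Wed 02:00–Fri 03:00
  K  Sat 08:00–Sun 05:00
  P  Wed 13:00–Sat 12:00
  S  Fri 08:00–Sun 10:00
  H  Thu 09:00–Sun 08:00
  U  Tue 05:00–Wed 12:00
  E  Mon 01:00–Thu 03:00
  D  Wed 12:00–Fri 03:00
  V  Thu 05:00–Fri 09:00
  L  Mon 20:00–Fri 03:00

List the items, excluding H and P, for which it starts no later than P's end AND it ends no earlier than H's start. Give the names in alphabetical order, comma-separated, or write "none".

Conditions: its start is no later than P's end (X.start <= Sat 12:00) AND its end is no earlier than H's start (X.end >= Thu 09:00).
B: start Tue 07:00 <= Sat 12:00? ✓; end Thu 03:00 >= Thu 09:00? ✗ → no.
C: start Wed 02:00 <= Sat 12:00? ✓; end Fri 03:00 >= Thu 09:00? ✓ → yes.
D: start Wed 12:00 <= Sat 12:00? ✓; end Fri 03:00 >= Thu 09:00? ✓ → yes.
E: start Mon 01:00 <= Sat 12:00? ✓; end Thu 03:00 >= Thu 09:00? ✗ → no.
K: start Sat 08:00 <= Sat 12:00? ✓; end Sun 05:00 >= Thu 09:00? ✓ → yes.
L: start Mon 20:00 <= Sat 12:00? ✓; end Fri 03:00 >= Thu 09:00? ✓ → yes.
S: start Fri 08:00 <= Sat 12:00? ✓; end Sun 10:00 >= Thu 09:00? ✓ → yes.
U: start Tue 05:00 <= Sat 12:00? ✓; end Wed 12:00 >= Thu 09:00? ✗ → no.
V: start Thu 05:00 <= Sat 12:00? ✓; end Fri 09:00 >= Thu 09:00? ✓ → yes.
Result: C, D, K, L, S, V.

C, D, K, L, S, V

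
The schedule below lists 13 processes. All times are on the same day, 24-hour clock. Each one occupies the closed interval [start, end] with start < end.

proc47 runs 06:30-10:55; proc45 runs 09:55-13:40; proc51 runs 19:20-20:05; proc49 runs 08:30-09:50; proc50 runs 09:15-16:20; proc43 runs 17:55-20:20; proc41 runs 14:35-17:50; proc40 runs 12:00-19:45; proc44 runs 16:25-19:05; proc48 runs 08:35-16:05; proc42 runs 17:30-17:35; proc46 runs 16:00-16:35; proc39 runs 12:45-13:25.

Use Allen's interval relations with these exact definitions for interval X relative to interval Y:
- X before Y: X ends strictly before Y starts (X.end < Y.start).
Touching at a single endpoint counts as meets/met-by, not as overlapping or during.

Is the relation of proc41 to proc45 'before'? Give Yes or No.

No

proc41 = [14:35, 17:50], proc45 = [09:55, 13:40].
Actual relation of proc41 to proc45: after.
Asked whether 'before' holds → No.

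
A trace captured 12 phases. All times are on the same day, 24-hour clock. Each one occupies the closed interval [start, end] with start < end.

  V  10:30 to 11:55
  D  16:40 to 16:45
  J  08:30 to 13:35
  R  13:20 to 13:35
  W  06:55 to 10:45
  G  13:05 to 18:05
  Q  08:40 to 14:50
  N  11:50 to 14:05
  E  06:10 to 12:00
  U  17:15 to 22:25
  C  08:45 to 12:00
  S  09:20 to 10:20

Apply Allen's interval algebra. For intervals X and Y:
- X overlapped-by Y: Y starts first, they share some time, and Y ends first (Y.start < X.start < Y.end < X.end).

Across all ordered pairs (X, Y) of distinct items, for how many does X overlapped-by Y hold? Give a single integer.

15

Checking all 132 ordered pairs for relation 'overlapped-by'; matching pairs in alphabetical order:
(C, W): C overlapped-by W ✓
(G, J): G overlapped-by J ✓
(G, N): G overlapped-by N ✓
(G, Q): G overlapped-by Q ✓
(J, E): J overlapped-by E ✓
(J, W): J overlapped-by W ✓
(N, C): N overlapped-by C ✓
(N, E): N overlapped-by E ✓
(N, J): N overlapped-by J ✓
(N, V): N overlapped-by V ✓
(Q, E): Q overlapped-by E ✓
(Q, J): Q overlapped-by J ✓
(Q, W): Q overlapped-by W ✓
(U, G): U overlapped-by G ✓
(V, W): V overlapped-by W ✓
Count: 15.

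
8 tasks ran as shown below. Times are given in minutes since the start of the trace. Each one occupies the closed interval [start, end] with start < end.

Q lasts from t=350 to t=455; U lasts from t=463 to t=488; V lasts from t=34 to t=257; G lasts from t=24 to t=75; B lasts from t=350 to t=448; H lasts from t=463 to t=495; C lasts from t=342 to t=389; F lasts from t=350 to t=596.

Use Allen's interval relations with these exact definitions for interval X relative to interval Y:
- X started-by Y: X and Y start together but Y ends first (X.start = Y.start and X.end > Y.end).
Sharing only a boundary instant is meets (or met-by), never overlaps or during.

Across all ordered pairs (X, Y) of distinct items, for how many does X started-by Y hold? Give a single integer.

4

Checking all 56 ordered pairs for relation 'started-by'; matching pairs in alphabetical order:
(F, B): F started-by B ✓
(F, Q): F started-by Q ✓
(H, U): H started-by U ✓
(Q, B): Q started-by B ✓
Count: 4.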